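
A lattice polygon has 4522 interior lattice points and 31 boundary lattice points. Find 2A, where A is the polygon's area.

9073

Pick's theorem states A = I + B/2 − 1, so A = 4522 + 31/2 − 1 = 9073/2.
Hence 2A = 9073.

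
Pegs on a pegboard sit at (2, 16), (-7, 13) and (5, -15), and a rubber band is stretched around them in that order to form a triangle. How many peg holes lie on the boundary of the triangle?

The number of boundary lattice points is Σ gcd(|Δx|,|Δy|) = gcd(9,3) + gcd(12,28) + gcd(3,31) = 3+4+1 = 8.

8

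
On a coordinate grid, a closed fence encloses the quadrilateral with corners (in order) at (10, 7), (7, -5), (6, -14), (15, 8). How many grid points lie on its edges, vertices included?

6

The number of boundary lattice points is Σ gcd(|Δx|,|Δy|) = gcd(3,12) + gcd(1,9) + gcd(9,22) + gcd(5,1) = 3+1+1+1 = 6.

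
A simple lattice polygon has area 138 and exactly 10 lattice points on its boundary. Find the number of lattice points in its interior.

Pick's theorem A = I + B/2 − 1 rearranges to I = A − B/2 + 1 = 138 − 10/2 + 1 = 134.

134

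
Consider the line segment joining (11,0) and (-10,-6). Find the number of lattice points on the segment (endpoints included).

4

The number of lattice points on a segment between lattice points is gcd(|Δx|,|Δy|) + 1 = gcd(21,6) + 1 = 3 + 1 = 4.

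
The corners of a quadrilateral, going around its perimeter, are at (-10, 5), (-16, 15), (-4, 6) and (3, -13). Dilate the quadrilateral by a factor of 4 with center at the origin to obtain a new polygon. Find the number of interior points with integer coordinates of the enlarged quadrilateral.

1483

By the shoelace formula, twice the signed area is |[(-10)·15 − (-16)·5] + [(-16)·6 − (-4)·15] + [(-4)·(-13) − 3·6] + [3·5 − (-10)·(-13)]| = 187, so the area is 187/2.
Along each edge there are gcd(|Δx|,|Δy|)+1 lattice points, so counting each shared vertex once the boundary has gcd(6,10) + gcd(12,9) + gcd(7,19) + gcd(13,18) = 2+3+1+1 = 7.
Scaling by 4 multiplies the area by 4² = 16 (so the new area is 1496) and multiplies the boundary lattice-point count by 4, giving 28.
By Pick's theorem, the interior count of the dilated polygon is 1496 − 28/2 + 1 = 1483.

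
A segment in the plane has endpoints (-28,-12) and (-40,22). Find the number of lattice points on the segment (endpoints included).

3

The number of lattice points on a segment between lattice points is gcd(|Δx|,|Δy|) + 1 = gcd(12,34) + 1 = 2 + 1 = 3.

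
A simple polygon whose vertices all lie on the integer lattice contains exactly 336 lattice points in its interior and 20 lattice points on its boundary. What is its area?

345

Pick's theorem states A = I + B/2 − 1, so A = 336 + 20/2 − 1 = 345.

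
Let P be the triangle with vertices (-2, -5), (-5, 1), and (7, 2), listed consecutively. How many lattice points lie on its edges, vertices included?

5

Summing gcd(|Δx|,|Δy|) over the edges gives the boundary count: gcd(3,6) + gcd(12,1) + gcd(9,7) = 3+1+1 = 5.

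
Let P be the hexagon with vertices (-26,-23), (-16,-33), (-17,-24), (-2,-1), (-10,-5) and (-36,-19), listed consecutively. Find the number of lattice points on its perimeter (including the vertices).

Along each edge there are gcd(|Δx|,|Δy|)+1 lattice points, so counting each shared vertex once the boundary has gcd(10,10) + gcd(1,9) + gcd(15,23) + gcd(8,4) + gcd(26,14) + gcd(10,4) = 10+1+1+4+2+2 = 20.

20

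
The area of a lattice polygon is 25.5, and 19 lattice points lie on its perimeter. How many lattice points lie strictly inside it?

17

From Pick's theorem, I = A − B/2 + 1 = 25.5 − 19/2 + 1 = 17.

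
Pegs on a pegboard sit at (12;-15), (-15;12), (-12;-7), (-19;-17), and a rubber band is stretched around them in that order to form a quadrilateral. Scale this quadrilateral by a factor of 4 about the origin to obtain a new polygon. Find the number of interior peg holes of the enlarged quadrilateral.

By the shoelace formula, twice the signed area is |[12·12 − (-15)·(-15)] + [(-15)·(-7) − (-12)·12] + [(-12)·(-17) − (-19)·(-7)] + [(-19)·(-15) − 12·(-17)]| = 728, so the area is 364.
The number of boundary lattice points is Σ gcd(|Δx|,|Δy|) = gcd(27,27) + gcd(3,19) + gcd(7,10) + gcd(31,2) = 27+1+1+1 = 30.
Scaling by 4 multiplies the area by 4² = 16 (so the new area is 5824) and multiplies the boundary lattice-point count by 4, giving 120.
By Pick's theorem, the interior count of the dilated polygon is 5824 − 120/2 + 1 = 5765.

5765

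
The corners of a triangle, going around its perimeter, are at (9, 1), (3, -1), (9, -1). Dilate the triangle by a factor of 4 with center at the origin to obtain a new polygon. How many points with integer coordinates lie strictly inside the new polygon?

The shoelace formula gives twice the area as |(9·(-1) − 3·1) + (3·(-1) − 9·(-1)) + (9·1 − 9·(-1))| = 12, so the area is 6.
Summing gcd(|Δx|,|Δy|) over the edges gives the boundary count: gcd(6,2) + gcd(6,0) + gcd(0,2) = 2+6+2 = 10.
Scaling by 4 multiplies the area by 4² = 16 (so the new area is 96) and multiplies the boundary lattice-point count by 4, giving 40.
By Pick's theorem, the interior count of the dilated polygon is 96 − 40/2 + 1 = 77.

77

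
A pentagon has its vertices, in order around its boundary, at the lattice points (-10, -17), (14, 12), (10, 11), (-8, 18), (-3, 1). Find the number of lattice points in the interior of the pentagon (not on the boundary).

Using the shoelace formula, 2A = |[(-10)·12 − 14·(-17)] + [14·11 − 10·12] + [10·18 − (-8)·11] + [(-8)·1 − (-3)·18] + [(-3)·(-17) − (-10)·1]| = 527, so the area is 527/2.
Summing gcd(|Δx|,|Δy|) over the edges gives the boundary count: gcd(24,29) + gcd(4,1) + gcd(18,7) + gcd(5,17) + gcd(7,18) = 1+1+1+1+1 = 5.
Pick's theorem gives I = A − B/2 + 1 = 527/2 − 5/2 + 1 = 262.

262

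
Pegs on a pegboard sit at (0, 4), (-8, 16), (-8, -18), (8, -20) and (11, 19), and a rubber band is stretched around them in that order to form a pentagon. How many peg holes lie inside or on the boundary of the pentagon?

By the shoelace formula, twice the signed area is |(0·16 − (-8)·4) + ((-8)·(-18) − (-8)·16) + ((-8)·(-20) − 8·(-18)) + (8·19 − 11·(-20)) + (11·4 − 0·19)| = 1024, so the area is 512.
Along each edge there are gcd(|Δx|,|Δy|)+1 lattice points, so counting each shared vertex once the boundary has gcd(8,12) + gcd(0,34) + gcd(16,2) + gcd(3,39) + gcd(11,15) = 4+34+2+3+1 = 44.
Pick's theorem gives I = A − B/2 + 1 = 512 − 44/2 + 1 = 491, so the closed region contains I + B = 491 + 44 = 535 lattice points.

535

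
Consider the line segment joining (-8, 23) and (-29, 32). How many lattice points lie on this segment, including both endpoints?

The number of lattice points on a segment between lattice points is gcd(|Δx|,|Δy|) + 1 = gcd(21,9) + 1 = 3 + 1 = 4.

4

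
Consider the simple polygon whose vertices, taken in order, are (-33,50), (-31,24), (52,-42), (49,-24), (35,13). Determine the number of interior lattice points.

By the shoelace formula, twice the signed area is |[(-33)·24 − (-31)·50] + [(-31)·(-42) − 52·24] + [52·(-24) − 49·(-42)] + [49·13 − 35·(-24)] + [35·50 − (-33)·13]| = 5278, so the area is 2639.
Summing gcd(|Δx|,|Δy|) over the edges gives the boundary count: gcd(2,26) + gcd(83,66) + gcd(3,18) + gcd(14,37) + gcd(68,37) = 2+1+3+1+1 = 8.
Pick's theorem gives I = A − B/2 + 1 = 2639 − 8/2 + 1 = 2636.

2636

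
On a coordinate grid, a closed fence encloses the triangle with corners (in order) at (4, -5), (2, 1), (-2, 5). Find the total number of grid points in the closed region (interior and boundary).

The shoelace formula gives twice the area as |[4·1 − 2·(-5)] + [2·5 − (-2)·1] + [(-2)·(-5) − 4·5]| = 16, so the area is 8.
The number of boundary lattice points is Σ gcd(|Δx|,|Δy|) = gcd(2,6) + gcd(4,4) + gcd(6,10) = 2+4+2 = 8.
Pick's theorem gives I = A − B/2 + 1 = 8 − 8/2 + 1 = 5, so the closed region contains I + B = 5 + 8 = 13 lattice points.

13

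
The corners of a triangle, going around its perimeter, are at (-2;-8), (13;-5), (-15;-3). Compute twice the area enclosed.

The shoelace formula gives twice the area as |((-2)·(-5) − 13·(-8)) + (13·(-3) − (-15)·(-5)) + ((-15)·(-8) − (-2)·(-3))| = 114, so the area is 57.

114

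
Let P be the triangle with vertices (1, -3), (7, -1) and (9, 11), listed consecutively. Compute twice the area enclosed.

Using the shoelace formula, 2A = |[1·(-1) − 7·(-3)] + [7·11 − 9·(-1)] + [9·(-3) − 1·11]| = 68, so the area is 34.

68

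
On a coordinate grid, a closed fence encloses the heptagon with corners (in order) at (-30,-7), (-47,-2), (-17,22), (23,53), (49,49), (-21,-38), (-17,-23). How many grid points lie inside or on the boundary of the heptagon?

Using the shoelace formula, 2A = |((-30)·(-2) − (-47)·(-7)) + ((-47)·22 − (-17)·(-2)) + ((-17)·53 − 23·22) + (23·49 − 49·53) + (49·(-38) − (-21)·49) + ((-21)·(-23) − (-17)·(-38)) + ((-17)·(-7) − (-30)·(-23))| = 5781, so the area is 5781/2.
Along each edge there are gcd(|Δx|,|Δy|)+1 lattice points, so counting each shared vertex once the boundary has gcd(17,5) + gcd(30,24) + gcd(40,31) + gcd(26,4) + gcd(70,87) + gcd(4,15) + gcd(13,16) = 1+6+1+2+1+1+1 = 13.
Pick's theorem gives I = A − B/2 + 1 = 5781/2 − 13/2 + 1 = 2885, so the closed region contains I + B = 2885 + 13 = 2898 lattice points.

2898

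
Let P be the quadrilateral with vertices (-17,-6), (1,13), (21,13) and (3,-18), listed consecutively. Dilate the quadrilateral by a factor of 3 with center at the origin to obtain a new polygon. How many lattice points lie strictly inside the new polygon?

5434

By the shoelace formula, twice the signed area is |((-17)·13 − 1·(-6)) + (1·13 − 21·13) + (21·(-18) − 3·13) + (3·(-6) − (-17)·(-18))| = 1216, so the area is 608.
Summing gcd(|Δx|,|Δy|) over the edges gives the boundary count: gcd(18,19) + gcd(20,0) + gcd(18,31) + gcd(20,12) = 1+20+1+4 = 26.
Scaling by 3 multiplies the area by 3² = 9 (so the new area is 5472) and multiplies the boundary lattice-point count by 3, giving 78.
By Pick's theorem, the interior count of the dilated polygon is 5472 − 78/2 + 1 = 5434.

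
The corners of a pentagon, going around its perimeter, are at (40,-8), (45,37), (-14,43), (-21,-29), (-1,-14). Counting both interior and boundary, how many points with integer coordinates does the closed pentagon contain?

By the shoelace formula, twice the signed area is |(40·37 − 45·(-8)) + (45·43 − (-14)·37) + ((-14)·(-29) − (-21)·43) + ((-21)·(-14) − (-1)·(-29)) + ((-1)·(-8) − 40·(-14))| = 6435, so the area is 6435/2.
Along each edge there are gcd(|Δx|,|Δy|)+1 lattice points, so counting each shared vertex once the boundary has gcd(5,45) + gcd(59,6) + gcd(7,72) + gcd(20,15) + gcd(41,6) = 5+1+1+5+1 = 13.
Pick's theorem gives I = A − B/2 + 1 = 6435/2 − 13/2 + 1 = 3212, so the closed region contains I + B = 3212 + 13 = 3225 lattice points.

3225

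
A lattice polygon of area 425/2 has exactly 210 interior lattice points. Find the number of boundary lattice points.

Pick's theorem gives A = I + B/2 − 1, so B = 2(A − I + 1) = 2(425/2 − 210 + 1) = 7.

7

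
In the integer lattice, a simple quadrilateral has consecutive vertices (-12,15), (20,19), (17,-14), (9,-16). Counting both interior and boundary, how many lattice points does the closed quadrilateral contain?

673

By the shoelace formula, twice the signed area is |((-12)·19 − 20·15) + (20·(-14) − 17·19) + (17·(-16) − 9·(-14)) + (9·15 − (-12)·(-16))| = 1334, so the area is 667.
The number of boundary lattice points is Σ gcd(|Δx|,|Δy|) = gcd(32,4) + gcd(3,33) + gcd(8,2) + gcd(21,31) = 4+3+2+1 = 10.
Pick's theorem gives I = A − B/2 + 1 = 667 − 10/2 + 1 = 663, so the closed region contains I + B = 663 + 10 = 673 lattice points.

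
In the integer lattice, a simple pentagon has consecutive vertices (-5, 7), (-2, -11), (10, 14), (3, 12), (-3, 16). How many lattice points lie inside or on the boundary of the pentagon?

By the shoelace formula, twice the signed area is |((-5)·(-11) − (-2)·7) + ((-2)·14 − 10·(-11)) + (10·12 − 3·14) + (3·16 − (-3)·12) + ((-3)·7 − (-5)·16)| = 372, so the area is 186.
Summing gcd(|Δx|,|Δy|) over the edges gives the boundary count: gcd(3,18) + gcd(12,25) + gcd(7,2) + gcd(6,4) + gcd(2,9) = 3+1+1+2+1 = 8.
Pick's theorem gives I = A − B/2 + 1 = 186 − 8/2 + 1 = 183, so the closed region contains I + B = 183 + 8 = 191 lattice points.

191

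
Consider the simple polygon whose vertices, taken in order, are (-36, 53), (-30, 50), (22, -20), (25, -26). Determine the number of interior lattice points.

By the shoelace formula, twice the signed area is |[(-36)·50 − (-30)·53] + [(-30)·(-20) − 22·50] + [22·(-26) − 25·(-20)] + [25·53 − (-36)·(-26)]| = 393, so the area is 196.5.
Summing gcd(|Δx|,|Δy|) over the edges gives the boundary count: gcd(6,3) + gcd(52,70) + gcd(3,6) + gcd(61,79) = 3+2+3+1 = 9.
Pick's theorem gives I = A − B/2 + 1 = 196.5 − 9/2 + 1 = 193.

193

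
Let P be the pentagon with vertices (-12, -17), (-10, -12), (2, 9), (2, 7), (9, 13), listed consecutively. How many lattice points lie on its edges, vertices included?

10

Summing gcd(|Δx|,|Δy|) over the edges gives the boundary count: gcd(2,5) + gcd(12,21) + gcd(0,2) + gcd(7,6) + gcd(21,30) = 1+3+2+1+3 = 10.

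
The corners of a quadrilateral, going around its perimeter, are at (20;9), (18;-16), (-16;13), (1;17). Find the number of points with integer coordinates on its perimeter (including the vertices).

Along each edge there are gcd(|Δx|,|Δy|)+1 lattice points, so counting each shared vertex once the boundary has gcd(2,25) + gcd(34,29) + gcd(17,4) + gcd(19,8) = 1+1+1+1 = 4.

4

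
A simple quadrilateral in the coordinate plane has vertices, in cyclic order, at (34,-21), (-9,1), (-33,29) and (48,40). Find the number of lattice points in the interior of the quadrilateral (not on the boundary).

By the shoelace formula, twice the signed area is |(34·1 − (-9)·(-21)) + ((-9)·29 − (-33)·1) + ((-33)·40 − 48·29) + (48·(-21) − 34·40)| = 5463, so the area is 2731.5.
The number of boundary lattice points is Σ gcd(|Δx|,|Δy|) = gcd(43,22) + gcd(24,28) + gcd(81,11) + gcd(14,61) = 1+4+1+1 = 7.
By Pick's theorem A = I + B/2 − 1, so I = 2731.5 − 7/2 + 1 = 2729.

2729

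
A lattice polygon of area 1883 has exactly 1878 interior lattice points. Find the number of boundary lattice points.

12

Pick's theorem gives A = I + B/2 − 1, so B = 2(A − I + 1) = 2(1883 − 1878 + 1) = 12.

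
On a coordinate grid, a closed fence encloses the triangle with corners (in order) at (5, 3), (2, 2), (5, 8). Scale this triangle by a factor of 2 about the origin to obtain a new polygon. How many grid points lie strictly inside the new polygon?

22

Using the shoelace formula, 2A = |(5·2 − 2·3) + (2·8 − 5·2) + (5·3 − 5·8)| = 15, so the area is 15/2.
The number of boundary lattice points is Σ gcd(|Δx|,|Δy|) = gcd(3,1) + gcd(3,6) + gcd(0,5) = 1+3+5 = 9.
Scaling by 2 multiplies the area by 2² = 4 (so the new area is 30) and multiplies the boundary lattice-point count by 2, giving 18.
By Pick's theorem, the interior count of the dilated polygon is 30 − 18/2 + 1 = 22.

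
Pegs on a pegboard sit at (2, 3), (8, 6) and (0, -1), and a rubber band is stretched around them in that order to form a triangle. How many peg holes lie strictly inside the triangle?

By the shoelace formula, twice the signed area is |[2·6 − 8·3] + [8·(-1) − 0·6] + [0·3 − 2·(-1)]| = 18, so the area is 9.
The number of boundary lattice points is Σ gcd(|Δx|,|Δy|) = gcd(6,3) + gcd(8,7) + gcd(2,4) = 3+1+2 = 6.
Pick's theorem gives I = A − B/2 + 1 = 9 − 6/2 + 1 = 7.

7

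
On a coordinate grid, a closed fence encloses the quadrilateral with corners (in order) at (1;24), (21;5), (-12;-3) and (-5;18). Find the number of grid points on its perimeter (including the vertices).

Summing gcd(|Δx|,|Δy|) over the edges gives the boundary count: gcd(20,19) + gcd(33,8) + gcd(7,21) + gcd(6,6) = 1+1+7+6 = 15.

15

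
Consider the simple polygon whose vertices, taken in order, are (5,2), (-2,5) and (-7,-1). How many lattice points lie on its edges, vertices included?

Along each edge there are gcd(|Δx|,|Δy|)+1 lattice points, so counting each shared vertex once the boundary has gcd(7,3) + gcd(5,6) + gcd(12,3) = 1+1+3 = 5.

5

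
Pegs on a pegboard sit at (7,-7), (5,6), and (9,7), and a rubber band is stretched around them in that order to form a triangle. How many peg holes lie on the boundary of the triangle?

Summing gcd(|Δx|,|Δy|) over the edges gives the boundary count: gcd(2,13) + gcd(4,1) + gcd(2,14) = 1+1+2 = 4.

4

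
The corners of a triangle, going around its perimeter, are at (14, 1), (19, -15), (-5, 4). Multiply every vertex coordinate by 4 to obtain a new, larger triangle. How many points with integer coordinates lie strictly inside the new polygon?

Using the shoelace formula, 2A = |(14·(-15) − 19·1) + (19·4 − (-5)·(-15)) + ((-5)·1 − 14·4)| = 289, so the area is 289/2.
Summing gcd(|Δx|,|Δy|) over the edges gives the boundary count: gcd(5,16) + gcd(24,19) + gcd(19,3) = 1+1+1 = 3.
Scaling by 4 multiplies the area by 4² = 16 (so the new area is 2312) and multiplies the boundary lattice-point count by 4, giving 12.
By Pick's theorem, the interior count of the dilated polygon is 2312 − 12/2 + 1 = 2307.

2307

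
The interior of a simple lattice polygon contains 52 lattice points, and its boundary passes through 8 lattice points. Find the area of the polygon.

By Pick's theorem, A = I + B/2 − 1 = 52 + 8/2 − 1 = 55.

55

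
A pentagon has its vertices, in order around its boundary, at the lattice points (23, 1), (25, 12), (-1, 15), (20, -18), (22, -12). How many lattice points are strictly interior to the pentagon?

Using the shoelace formula, 2A = |(23·12 − 25·1) + (25·15 − (-1)·12) + ((-1)·(-18) − 20·15) + (20·(-12) − 22·(-18)) + (22·1 − 23·(-12))| = 810, so the area is 405.
The number of boundary lattice points is Σ gcd(|Δx|,|Δy|) = gcd(2,11) + gcd(26,3) + gcd(21,33) + gcd(2,6) + gcd(1,13) = 1+1+3+2+1 = 8.
Pick's theorem gives I = A − B/2 + 1 = 405 − 8/2 + 1 = 402.

402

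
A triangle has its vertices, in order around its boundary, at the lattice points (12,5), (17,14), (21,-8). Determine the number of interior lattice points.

72

Using the shoelace formula, 2A = |[12·14 − 17·5] + [17·(-8) − 21·14] + [21·5 − 12·(-8)]| = 146, so the area is 73.
The number of boundary lattice points is Σ gcd(|Δx|,|Δy|) = gcd(5,9) + gcd(4,22) + gcd(9,13) = 1+2+1 = 4.
By Pick's theorem A = I + B/2 − 1, so I = 73 − 4/2 + 1 = 72.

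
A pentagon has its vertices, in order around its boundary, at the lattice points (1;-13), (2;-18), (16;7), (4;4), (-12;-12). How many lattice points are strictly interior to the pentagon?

247

The shoelace formula gives twice the area as |(1·(-18) − 2·(-13)) + (2·7 − 16·(-18)) + (16·4 − 4·7) + (4·(-12) − (-12)·4) + ((-12)·(-13) − 1·(-12))| = 514, so the area is 257.
Along each edge there are gcd(|Δx|,|Δy|)+1 lattice points, so counting each shared vertex once the boundary has gcd(1,5) + gcd(14,25) + gcd(12,3) + gcd(16,16) + gcd(13,1) = 1+1+3+16+1 = 22.
By Pick's theorem A = I + B/2 − 1, so I = 257 − 22/2 + 1 = 247.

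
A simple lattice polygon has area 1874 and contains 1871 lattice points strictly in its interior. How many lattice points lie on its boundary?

8

Pick's theorem gives A = I + B/2 − 1, so B = 2(A − I + 1) = 2(1874 − 1871 + 1) = 8.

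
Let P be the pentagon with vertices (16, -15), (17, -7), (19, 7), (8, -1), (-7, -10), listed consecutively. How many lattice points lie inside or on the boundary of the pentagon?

By the shoelace formula, twice the signed area is |(16·(-7) − 17·(-15)) + (17·7 − 19·(-7)) + (19·(-1) − 8·7) + (8·(-10) − (-7)·(-1)) + ((-7)·(-15) − 16·(-10))| = 498, so the area is 249.
Along each edge there are gcd(|Δx|,|Δy|)+1 lattice points, so counting each shared vertex once the boundary has gcd(1,8) + gcd(2,14) + gcd(11,8) + gcd(15,9) + gcd(23,5) = 1+2+1+3+1 = 8.
Pick's theorem gives I = A − B/2 + 1 = 249 − 8/2 + 1 = 246, so the closed region contains I + B = 246 + 8 = 254 lattice points.

254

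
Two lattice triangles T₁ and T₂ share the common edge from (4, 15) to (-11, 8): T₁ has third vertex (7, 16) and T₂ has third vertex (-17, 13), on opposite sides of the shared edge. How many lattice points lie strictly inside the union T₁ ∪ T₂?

60

The union is the simple quadrilateral with vertices (4, 15), (7, 16), (-11, 8), (-17, 13) in order.
Using the shoelace formula, 2A = |(4·16 − 7·15) + (7·8 − (-11)·16) + ((-11)·13 − (-17)·8) + ((-17)·15 − 4·13)| = 123, so the area is 123/2.
Summing gcd(|Δx|,|Δy|) over the edges gives the boundary count: gcd(3,1) + gcd(18,8) + gcd(6,5) + gcd(21,2) = 1+2+1+1 = 5.
By Pick's theorem I = A − B/2 + 1 = 123/2 − 5/2 + 1 = 60.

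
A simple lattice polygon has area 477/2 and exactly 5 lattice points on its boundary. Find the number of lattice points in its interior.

Pick's theorem A = I + B/2 − 1 rearranges to I = A − B/2 + 1 = 477/2 − 5/2 + 1 = 237.

237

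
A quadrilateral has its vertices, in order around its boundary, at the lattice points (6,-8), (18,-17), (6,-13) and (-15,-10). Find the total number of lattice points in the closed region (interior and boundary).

89

By the shoelace formula, twice the signed area is |[6·(-17) − 18·(-8)] + [18·(-13) − 6·(-17)] + [6·(-10) − (-15)·(-13)] + [(-15)·(-8) − 6·(-10)]| = 165, so the area is 165/2.
Summing gcd(|Δx|,|Δy|) over the edges gives the boundary count: gcd(12,9) + gcd(12,4) + gcd(21,3) + gcd(21,2) = 3+4+3+1 = 11.
Pick's theorem gives I = A − B/2 + 1 = 165/2 − 11/2 + 1 = 78, so the closed region contains I + B = 78 + 11 = 89 lattice points.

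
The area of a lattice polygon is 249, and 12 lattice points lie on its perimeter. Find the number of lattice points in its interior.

Pick's theorem A = I + B/2 − 1 rearranges to I = A − B/2 + 1 = 249 − 12/2 + 1 = 244.

244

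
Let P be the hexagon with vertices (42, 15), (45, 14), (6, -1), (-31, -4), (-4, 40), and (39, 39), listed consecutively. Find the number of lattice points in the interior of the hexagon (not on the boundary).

2144

By the shoelace formula, twice the signed area is |[42·14 − 45·15] + [45·(-1) − 6·14] + [6·(-4) − (-31)·(-1)] + [(-31)·40 − (-4)·(-4)] + [(-4)·39 − 39·40] + [39·15 − 42·39]| = 4296, so the area is 2148.
Along each edge there are gcd(|Δx|,|Δy|)+1 lattice points, so counting each shared vertex once the boundary has gcd(3,1) + gcd(39,15) + gcd(37,3) + gcd(27,44) + gcd(43,1) + gcd(3,24) = 1+3+1+1+1+3 = 10.
By Pick's theorem A = I + B/2 − 1, so I = 2148 − 10/2 + 1 = 2144.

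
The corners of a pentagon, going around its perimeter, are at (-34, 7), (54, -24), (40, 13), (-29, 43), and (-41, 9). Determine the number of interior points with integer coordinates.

Using the shoelace formula, 2A = |((-34)·(-24) − 54·7) + (54·13 − 40·(-24)) + (40·43 − (-29)·13) + ((-29)·9 − (-41)·43) + ((-41)·7 − (-34)·9)| = 5718, so the area is 2859.
Summing gcd(|Δx|,|Δy|) over the edges gives the boundary count: gcd(88,31) + gcd(14,37) + gcd(69,30) + gcd(12,34) + gcd(7,2) = 1+1+3+2+1 = 8.
Pick's theorem gives I = A − B/2 + 1 = 2859 − 8/2 + 1 = 2856.

2856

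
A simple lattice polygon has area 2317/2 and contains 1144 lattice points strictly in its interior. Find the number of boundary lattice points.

Pick's theorem gives A = I + B/2 − 1, so B = 2(A − I + 1) = 2(2317/2 − 1144 + 1) = 31.

31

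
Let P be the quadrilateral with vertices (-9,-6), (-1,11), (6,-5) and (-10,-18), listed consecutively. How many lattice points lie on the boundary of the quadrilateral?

Along each edge there are gcd(|Δx|,|Δy|)+1 lattice points, so counting each shared vertex once the boundary has gcd(8,17) + gcd(7,16) + gcd(16,13) + gcd(1,12) = 1+1+1+1 = 4.

4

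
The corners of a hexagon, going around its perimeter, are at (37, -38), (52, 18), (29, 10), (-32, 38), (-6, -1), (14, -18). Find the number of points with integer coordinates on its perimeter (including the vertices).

The number of boundary lattice points is Σ gcd(|Δx|,|Δy|) = gcd(15,56) + gcd(23,8) + gcd(61,28) + gcd(26,39) + gcd(20,17) + gcd(23,20) = 1+1+1+13+1+1 = 18.

18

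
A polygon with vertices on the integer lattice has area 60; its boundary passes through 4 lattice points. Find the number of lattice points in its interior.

From Pick's theorem, I = A − B/2 + 1 = 60 − 4/2 + 1 = 59.

59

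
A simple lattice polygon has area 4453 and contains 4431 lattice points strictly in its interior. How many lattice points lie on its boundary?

Pick's theorem gives A = I + B/2 − 1, so B = 2(A − I + 1) = 2(4453 − 4431 + 1) = 46.

46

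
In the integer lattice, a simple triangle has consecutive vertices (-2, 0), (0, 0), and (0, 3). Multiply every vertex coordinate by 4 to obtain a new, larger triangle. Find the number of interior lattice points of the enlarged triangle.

37

Using the shoelace formula, 2A = |((-2)·0 − 0·0) + (0·3 − 0·0) + (0·0 − (-2)·3)| = 6, so the area is 3.
Along each edge there are gcd(|Δx|,|Δy|)+1 lattice points, so counting each shared vertex once the boundary has gcd(2,0) + gcd(0,3) + gcd(2,3) = 2+3+1 = 6.
Scaling by 4 multiplies the area by 4² = 16 (so the new area is 48) and multiplies the boundary lattice-point count by 4, giving 24.
By Pick's theorem, the interior count of the dilated polygon is 48 − 24/2 + 1 = 37.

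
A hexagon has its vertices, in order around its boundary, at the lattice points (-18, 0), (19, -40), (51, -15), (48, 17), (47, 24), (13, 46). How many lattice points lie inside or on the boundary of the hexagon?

Using the shoelace formula, 2A = |[(-18)·(-40) − 19·0] + [19·(-15) − 51·(-40)] + [51·17 − 48·(-15)] + [48·24 − 47·17] + [47·46 − 13·24] + [13·0 − (-18)·46]| = 7093, so the area is 7093/2.
The number of boundary lattice points is Σ gcd(|Δx|,|Δy|) = gcd(37,40) + gcd(32,25) + gcd(3,32) + gcd(1,7) + gcd(34,22) + gcd(31,46) = 1+1+1+1+2+1 = 7.
Pick's theorem gives I = A − B/2 + 1 = 7093/2 − 7/2 + 1 = 3544, so the closed region contains I + B = 3544 + 7 = 3551 lattice points.

3551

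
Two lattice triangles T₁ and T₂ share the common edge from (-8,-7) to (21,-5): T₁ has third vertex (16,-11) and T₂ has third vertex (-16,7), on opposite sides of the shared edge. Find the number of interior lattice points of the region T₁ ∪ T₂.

The union is the simple quadrilateral with vertices (-8,-7), (16,-11), (21,-5), (-16,7) in order.
The shoelace formula gives twice the area as |[(-8)·(-11) − 16·(-7)] + [16·(-5) − 21·(-11)] + [21·7 − (-16)·(-5)] + [(-16)·(-7) − (-8)·7]| = 586, so the area is 293.
Summing gcd(|Δx|,|Δy|) over the edges gives the boundary count: gcd(24,4) + gcd(5,6) + gcd(37,12) + gcd(8,14) = 4+1+1+2 = 8.
By Pick's theorem I = A − B/2 + 1 = 293 − 8/2 + 1 = 290.

290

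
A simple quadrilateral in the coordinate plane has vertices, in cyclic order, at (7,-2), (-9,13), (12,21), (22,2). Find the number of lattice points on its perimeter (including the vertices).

4

The number of boundary lattice points is Σ gcd(|Δx|,|Δy|) = gcd(16,15) + gcd(21,8) + gcd(10,19) + gcd(15,4) = 1+1+1+1 = 4.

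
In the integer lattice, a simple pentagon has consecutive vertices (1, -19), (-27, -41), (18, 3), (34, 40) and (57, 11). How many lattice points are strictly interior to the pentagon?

Using the shoelace formula, 2A = |[1·(-41) − (-27)·(-19)] + [(-27)·3 − 18·(-41)] + [18·40 − 34·3] + [34·11 − 57·40] + [57·(-19) − 1·11]| = 2279, so the area is 2279/2.
Along each edge there are gcd(|Δx|,|Δy|)+1 lattice points, so counting each shared vertex once the boundary has gcd(28,22) + gcd(45,44) + gcd(16,37) + gcd(23,29) + gcd(56,30) = 2+1+1+1+2 = 7.
By Pick's theorem A = I + B/2 − 1, so I = 2279/2 − 7/2 + 1 = 1137.

1137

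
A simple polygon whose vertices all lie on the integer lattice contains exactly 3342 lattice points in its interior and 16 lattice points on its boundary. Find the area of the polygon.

Pick's theorem states A = I + B/2 − 1, so A = 3342 + 16/2 − 1 = 3349.

3349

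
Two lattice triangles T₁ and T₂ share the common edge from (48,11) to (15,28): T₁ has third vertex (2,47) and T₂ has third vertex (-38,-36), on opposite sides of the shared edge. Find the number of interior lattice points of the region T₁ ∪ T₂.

The union is the simple quadrilateral with vertices (48,11), (2,47), (15,28), (-38,-36) in order.
The shoelace formula gives twice the area as |(48·47 − 2·11) + (2·28 − 15·47) + (15·(-36) − (-38)·28) + ((-38)·11 − 48·(-36))| = 3419, so the area is 1709.5.
Along each edge there are gcd(|Δx|,|Δy|)+1 lattice points, so counting each shared vertex once the boundary has gcd(46,36) + gcd(13,19) + gcd(53,64) + gcd(86,47) = 2+1+1+1 = 5.
By Pick's theorem I = A − B/2 + 1 = 1709.5 − 5/2 + 1 = 1708.

1708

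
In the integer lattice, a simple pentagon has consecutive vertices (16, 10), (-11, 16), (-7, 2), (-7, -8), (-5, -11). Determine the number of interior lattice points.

Using the shoelace formula, 2A = |[16·16 − (-11)·10] + [(-11)·2 − (-7)·16] + [(-7)·(-8) − (-7)·2] + [(-7)·(-11) − (-5)·(-8)] + [(-5)·10 − 16·(-11)]| = 689, so the area is 689/2.
The number of boundary lattice points is Σ gcd(|Δx|,|Δy|) = gcd(27,6) + gcd(4,14) + gcd(0,10) + gcd(2,3) + gcd(21,21) = 3+2+10+1+21 = 37.
By Pick's theorem A = I + B/2 − 1, so I = 689/2 − 37/2 + 1 = 327.

327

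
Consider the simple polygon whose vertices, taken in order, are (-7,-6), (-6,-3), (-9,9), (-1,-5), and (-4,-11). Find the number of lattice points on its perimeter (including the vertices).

10

Summing gcd(|Δx|,|Δy|) over the edges gives the boundary count: gcd(1,3) + gcd(3,12) + gcd(8,14) + gcd(3,6) + gcd(3,5) = 1+3+2+3+1 = 10.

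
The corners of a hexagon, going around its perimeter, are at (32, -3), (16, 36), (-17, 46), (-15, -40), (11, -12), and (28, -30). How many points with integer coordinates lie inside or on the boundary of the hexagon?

Using the shoelace formula, 2A = |(32·36 − 16·(-3)) + (16·46 − (-17)·36) + ((-17)·(-40) − (-15)·46) + ((-15)·(-12) − 11·(-40)) + (11·(-30) − 28·(-12)) + (28·(-3) − 32·(-30))| = 5420, so the area is 2710.
Summing gcd(|Δx|,|Δy|) over the edges gives the boundary count: gcd(16,39) + gcd(33,10) + gcd(2,86) + gcd(26,28) + gcd(17,18) + gcd(4,27) = 1+1+2+2+1+1 = 8.
Pick's theorem gives I = A − B/2 + 1 = 2710 − 8/2 + 1 = 2707, so the closed region contains I + B = 2707 + 8 = 2715 lattice points.

2715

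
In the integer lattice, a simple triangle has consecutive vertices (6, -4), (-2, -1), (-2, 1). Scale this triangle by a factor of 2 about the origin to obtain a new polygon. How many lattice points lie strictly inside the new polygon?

29

By the shoelace formula, twice the signed area is |[6·(-1) − (-2)·(-4)] + [(-2)·1 − (-2)·(-1)] + [(-2)·(-4) − 6·1]| = 16, so the area is 8.
Along each edge there are gcd(|Δx|,|Δy|)+1 lattice points, so counting each shared vertex once the boundary has gcd(8,3) + gcd(0,2) + gcd(8,5) = 1+2+1 = 4.
Scaling by 2 multiplies the area by 2² = 4 (so the new area is 32) and multiplies the boundary lattice-point count by 2, giving 8.
By Pick's theorem, the interior count of the dilated polygon is 32 − 8/2 + 1 = 29.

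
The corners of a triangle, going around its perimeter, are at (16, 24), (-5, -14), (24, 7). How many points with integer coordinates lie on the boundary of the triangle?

3

The number of boundary lattice points is Σ gcd(|Δx|,|Δy|) = gcd(21,38) + gcd(29,21) + gcd(8,17) = 1+1+1 = 3.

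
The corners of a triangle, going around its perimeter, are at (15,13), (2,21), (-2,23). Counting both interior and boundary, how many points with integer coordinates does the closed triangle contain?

6

Using the shoelace formula, 2A = |[15·21 − 2·13] + [2·23 − (-2)·21] + [(-2)·13 − 15·23]| = 6, so the area is 3.
The number of boundary lattice points is Σ gcd(|Δx|,|Δy|) = gcd(13,8) + gcd(4,2) + gcd(17,10) = 1+2+1 = 4.
Pick's theorem gives I = A − B/2 + 1 = 3 − 4/2 + 1 = 2, so the closed region contains I + B = 2 + 4 = 6 lattice points.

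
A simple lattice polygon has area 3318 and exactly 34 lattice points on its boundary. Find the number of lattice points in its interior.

From Pick's theorem, I = A − B/2 + 1 = 3318 − 34/2 + 1 = 3302.

3302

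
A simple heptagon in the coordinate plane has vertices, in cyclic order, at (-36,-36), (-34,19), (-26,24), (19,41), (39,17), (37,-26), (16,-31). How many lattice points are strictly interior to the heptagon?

Using the shoelace formula, 2A = |((-36)·19 − (-34)·(-36)) + ((-34)·24 − (-26)·19) + ((-26)·41 − 19·24) + (19·17 − 39·41) + (39·(-26) − 37·17) + (37·(-31) − 16·(-26)) + (16·(-36) − (-36)·(-31))| = 9094, so the area is 4547.
Summing gcd(|Δx|,|Δy|) over the edges gives the boundary count: gcd(2,55) + gcd(8,5) + gcd(45,17) + gcd(20,24) + gcd(2,43) + gcd(21,5) + gcd(52,5) = 1+1+1+4+1+1+1 = 10.
By Pick's theorem A = I + B/2 − 1, so I = 4547 − 10/2 + 1 = 4543.

4543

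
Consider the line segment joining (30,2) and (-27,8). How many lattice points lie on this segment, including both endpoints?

The number of lattice points on a segment between lattice points is gcd(|Δx|,|Δy|) + 1 = gcd(57,6) + 1 = 3 + 1 = 4.

4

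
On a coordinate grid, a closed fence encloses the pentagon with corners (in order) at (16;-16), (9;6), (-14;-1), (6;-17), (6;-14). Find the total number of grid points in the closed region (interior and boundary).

The shoelace formula gives twice the area as |(16·6 − 9·(-16)) + (9·(-1) − (-14)·6) + ((-14)·(-17) − 6·(-1)) + (6·(-14) − 6·(-17)) + (6·(-16) − 16·(-14))| = 705, so the area is 705/2.
The number of boundary lattice points is Σ gcd(|Δx|,|Δy|) = gcd(7,22) + gcd(23,7) + gcd(20,16) + gcd(0,3) + gcd(10,2) = 1+1+4+3+2 = 11.
Pick's theorem gives I = A − B/2 + 1 = 705/2 − 11/2 + 1 = 348, so the closed region contains I + B = 348 + 11 = 359 lattice points.

359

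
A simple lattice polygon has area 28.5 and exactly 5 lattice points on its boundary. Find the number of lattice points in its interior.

From Pick's theorem, I = A − B/2 + 1 = 28.5 − 5/2 + 1 = 27.

27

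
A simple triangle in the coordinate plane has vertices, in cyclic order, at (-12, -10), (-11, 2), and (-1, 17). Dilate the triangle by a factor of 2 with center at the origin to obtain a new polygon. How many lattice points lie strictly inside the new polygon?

204

Using the shoelace formula, 2A = |[(-12)·2 − (-11)·(-10)] + [(-11)·17 − (-1)·2] + [(-1)·(-10) − (-12)·17]| = 105, so the area is 105/2.
Summing gcd(|Δx|,|Δy|) over the edges gives the boundary count: gcd(1,12) + gcd(10,15) + gcd(11,27) = 1+5+1 = 7.
Scaling by 2 multiplies the area by 2² = 4 (so the new area is 210) and multiplies the boundary lattice-point count by 2, giving 14.
By Pick's theorem, the interior count of the dilated polygon is 210 − 14/2 + 1 = 204.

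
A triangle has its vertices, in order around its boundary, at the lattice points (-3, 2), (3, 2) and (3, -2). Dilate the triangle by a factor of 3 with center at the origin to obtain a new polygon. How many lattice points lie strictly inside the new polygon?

The shoelace formula gives twice the area as |((-3)·2 − 3·2) + (3·(-2) − 3·2) + (3·2 − (-3)·(-2))| = 24, so the area is 12.
Along each edge there are gcd(|Δx|,|Δy|)+1 lattice points, so counting each shared vertex once the boundary has gcd(6,0) + gcd(0,4) + gcd(6,4) = 6+4+2 = 12.
Scaling by 3 multiplies the area by 3² = 9 (so the new area is 108) and multiplies the boundary lattice-point count by 3, giving 36.
By Pick's theorem, the interior count of the dilated polygon is 108 − 36/2 + 1 = 91.

91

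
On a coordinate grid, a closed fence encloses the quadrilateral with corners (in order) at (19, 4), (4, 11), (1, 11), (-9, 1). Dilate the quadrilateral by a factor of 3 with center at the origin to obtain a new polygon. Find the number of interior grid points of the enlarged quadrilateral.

1198

The shoelace formula gives twice the area as |(19·11 − 4·4) + (4·11 − 1·11) + (1·1 − (-9)·11) + ((-9)·4 − 19·1)| = 271, so the area is 135.5.
Along each edge there are gcd(|Δx|,|Δy|)+1 lattice points, so counting each shared vertex once the boundary has gcd(15,7) + gcd(3,0) + gcd(10,10) + gcd(28,3) = 1+3+10+1 = 15.
Scaling by 3 multiplies the area by 3² = 9 (so the new area is 1219.5) and multiplies the boundary lattice-point count by 3, giving 45.
By Pick's theorem, the interior count of the dilated polygon is 1219.5 − 45/2 + 1 = 1198.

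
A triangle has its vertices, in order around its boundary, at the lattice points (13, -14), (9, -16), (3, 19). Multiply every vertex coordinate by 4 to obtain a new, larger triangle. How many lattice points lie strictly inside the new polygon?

1209

Using the shoelace formula, 2A = |[13·(-16) − 9·(-14)] + [9·19 − 3·(-16)] + [3·(-14) − 13·19]| = 152, so the area is 76.
Along each edge there are gcd(|Δx|,|Δy|)+1 lattice points, so counting each shared vertex once the boundary has gcd(4,2) + gcd(6,35) + gcd(10,33) = 2+1+1 = 4.
Scaling by 4 multiplies the area by 4² = 16 (so the new area is 1216) and multiplies the boundary lattice-point count by 4, giving 16.
By Pick's theorem, the interior count of the dilated polygon is 1216 − 16/2 + 1 = 1209.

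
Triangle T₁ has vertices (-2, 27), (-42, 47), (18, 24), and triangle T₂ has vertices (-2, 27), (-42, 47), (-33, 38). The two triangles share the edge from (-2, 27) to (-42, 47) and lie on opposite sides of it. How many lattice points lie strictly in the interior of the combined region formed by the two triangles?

225

The union is the simple quadrilateral with vertices (-2, 27), (18, 24), (-42, 47), (-33, 38) in order.
By the shoelace formula, twice the signed area is |((-2)·24 − 18·27) + (18·47 − (-42)·24) + ((-42)·38 − (-33)·47) + ((-33)·27 − (-2)·38)| = 460, so the area is 230.
Summing gcd(|Δx|,|Δy|) over the edges gives the boundary count: gcd(20,3) + gcd(60,23) + gcd(9,9) + gcd(31,11) = 1+1+9+1 = 12.
By Pick's theorem I = A − B/2 + 1 = 230 − 12/2 + 1 = 225.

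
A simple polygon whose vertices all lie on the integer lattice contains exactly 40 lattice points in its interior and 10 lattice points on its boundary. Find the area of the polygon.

44

Pick's theorem states A = I + B/2 − 1, so A = 40 + 10/2 − 1 = 44.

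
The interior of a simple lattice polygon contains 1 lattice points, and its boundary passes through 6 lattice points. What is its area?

Pick's theorem states A = I + B/2 − 1, so A = 1 + 6/2 − 1 = 3.

3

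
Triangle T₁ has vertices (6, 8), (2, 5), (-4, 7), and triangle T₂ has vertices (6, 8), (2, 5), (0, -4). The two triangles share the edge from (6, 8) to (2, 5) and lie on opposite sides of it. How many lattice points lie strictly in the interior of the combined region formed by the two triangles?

The union is the simple quadrilateral with vertices (6, 8), (-4, 7), (2, 5), (0, -4) in order.
The shoelace formula gives twice the area as |(6·7 − (-4)·8) + ((-4)·5 − 2·7) + (2·(-4) − 0·5) + (0·8 − 6·(-4))| = 56, so the area is 28.
Summing gcd(|Δx|,|Δy|) over the edges gives the boundary count: gcd(10,1) + gcd(6,2) + gcd(2,9) + gcd(6,12) = 1+2+1+6 = 10.
By Pick's theorem I = A − B/2 + 1 = 28 − 10/2 + 1 = 24.

24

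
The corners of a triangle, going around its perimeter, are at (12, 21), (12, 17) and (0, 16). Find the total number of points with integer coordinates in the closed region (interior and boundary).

28

By the shoelace formula, twice the signed area is |[12·17 − 12·21] + [12·16 − 0·17] + [0·21 − 12·16]| = 48, so the area is 24.
Summing gcd(|Δx|,|Δy|) over the edges gives the boundary count: gcd(0,4) + gcd(12,1) + gcd(12,5) = 4+1+1 = 6.
Pick's theorem gives I = A − B/2 + 1 = 24 − 6/2 + 1 = 22, so the closed region contains I + B = 22 + 6 = 28 lattice points.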